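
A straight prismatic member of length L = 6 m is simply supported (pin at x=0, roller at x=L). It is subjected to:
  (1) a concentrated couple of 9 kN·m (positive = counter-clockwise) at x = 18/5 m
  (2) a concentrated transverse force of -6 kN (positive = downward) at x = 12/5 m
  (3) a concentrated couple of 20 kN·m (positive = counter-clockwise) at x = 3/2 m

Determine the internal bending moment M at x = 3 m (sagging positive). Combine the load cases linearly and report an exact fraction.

Load 1 — applied couple M₀=9 kN·m at a=18/5 m (b=L-a=12/5):
  M_1 = M₀x/L  [x≤a] = 9·3/6 = 9/2 kN·m
Load 2 — point force P=-6 kN at a=12/5 m (b=L-a=18/5):
  M_2 = Pa(L-x)/L  [x>a] = (-6)·(12/5)·(6-3)/6 = -36/5 kN·m
Load 3 — applied couple M₀=20 kN·m at a=3/2 m (b=L-a=9/2):
  M_3 = M₀x/L - M₀  [x>a] = 20·3/6 - 20 = -10 kN·m
Superposition: M = Σ M_i = -127/10 kN·m ≈ -12.700000 kN·m

M(3) = -127/10 kN·m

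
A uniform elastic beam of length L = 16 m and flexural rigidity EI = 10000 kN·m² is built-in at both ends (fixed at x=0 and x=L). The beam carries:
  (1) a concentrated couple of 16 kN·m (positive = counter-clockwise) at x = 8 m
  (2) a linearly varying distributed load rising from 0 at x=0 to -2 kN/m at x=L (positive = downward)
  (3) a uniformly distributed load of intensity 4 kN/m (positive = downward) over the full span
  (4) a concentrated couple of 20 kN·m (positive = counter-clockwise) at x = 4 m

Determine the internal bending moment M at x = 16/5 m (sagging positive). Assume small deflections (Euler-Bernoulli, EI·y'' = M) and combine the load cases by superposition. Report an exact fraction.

Load 1 — applied couple M₀=16 kN·m at a=8 m (b=L-a=8):
  M_1 = R_Ax - M_A  [x≤a] with R_A=3/2, M_A=4 = (3/2)·(16/5) - 4 = 4/5 kN·m
Load 2 — triangular load w₀=-2 kN/m (0→w₀ over full span):
  M_2 = 3w₀Lx/20 - w₀L²/30 - w₀x³/(6L) = 3·(-2)·16·(16/5)/20 - (-2)·16²/30 - (-2)·(16/5)³/(6·16) = 896/375 kN·m
Load 3 — uniform load w=4 kN/m over full span:
  M_3 = wLx/2 - wL²/12 - wx²/2 = 4·16·(16/5)/2 - 4·16²/12 - 4·(16/5)²/2 = -256/75 kN·m
Load 4 — applied couple M₀=20 kN·m at a=4 m (b=L-a=12):
  M_4 = R_Ax - M_A  [x≤a] with R_A=45/32, M_A=-15/4 = (45/32)·(16/5) - (-15/4) = 33/4 kN·m
Superposition: M = Σ M_i = 4013/500 kN·m ≈ 8.026000 kN·m

M(16/5) = 4013/500 kN·m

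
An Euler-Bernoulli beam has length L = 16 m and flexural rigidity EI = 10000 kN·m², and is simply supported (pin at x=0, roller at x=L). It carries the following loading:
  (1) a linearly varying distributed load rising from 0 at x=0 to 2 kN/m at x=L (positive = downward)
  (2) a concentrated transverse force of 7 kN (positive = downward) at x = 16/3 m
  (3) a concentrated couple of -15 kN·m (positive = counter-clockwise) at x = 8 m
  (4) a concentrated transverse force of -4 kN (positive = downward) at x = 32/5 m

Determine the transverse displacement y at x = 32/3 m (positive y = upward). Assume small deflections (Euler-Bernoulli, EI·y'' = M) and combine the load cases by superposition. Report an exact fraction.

Load 1 — triangular load w₀=2 kN/m (0→w₀ over full span):
  y_1 = -w₀x(7L⁴-10L²x²+3x⁴)/(360LEI) = -2·(32/3)·(7·16⁴-10·16²·(32/3)²+3·(32/3)⁴)/(360·16·10000) = -34816/455625 m
Load 2 — point force P=7 kN at a=16/3 m (b=L-a=32/3):
  y_2 = -Pa(L-x)(2Lx-a²-x²)/(6LEI)  [x>a] = -7·(16/3)·(16-(32/3))·(2·16·(32/3)-(16/3)²-(32/3)²)/(6·16·10000) = -6272/151875 m
Load 3 — applied couple M₀=-15 kN·m at a=8 m (b=L-a=8):
  y_3 = (M₀x³/(6L)-M₀(x-a)²/2+C₁x)/EI  [x>a] with C₁=M₀(3b²-L²)/(6L)=10 = ((-15)·(32/3)³/(6·16)-(-15)·((32/3)-8)²/2+10·(32/3))/10000 = -2/675 m
Load 4 — point force P=-4 kN at a=32/5 m (b=L-a=48/5):
  y_4 = -Pa(L-x)(2Lx-a²-x²)/(6LEI)  [x>a] = -(-4)·(32/5)·(16-(32/3))·(2·16·(32/3)-(32/5)²-(32/3)²)/(6·16·10000) = 167936/6328125 m
Superposition: y = Σ y_i = -5361326/56953125 m ≈ -0.094136 m

y(32/3) = -5361326/56953125 m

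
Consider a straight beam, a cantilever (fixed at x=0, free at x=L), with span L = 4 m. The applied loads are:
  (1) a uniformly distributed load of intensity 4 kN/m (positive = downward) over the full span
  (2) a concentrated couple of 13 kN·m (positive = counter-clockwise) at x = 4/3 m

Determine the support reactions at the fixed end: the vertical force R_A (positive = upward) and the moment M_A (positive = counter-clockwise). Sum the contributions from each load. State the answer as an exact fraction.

R_A = 16 kN, M_A = 19 kN·m

Load 1 — uniform load w=4 kN/m over full span:
  R_A = wL = 4·4 = 16 kN
  M_A = wL²/2 = 4·4²/2 = 32 kN·m
Load 2 — applied couple M₀=13 kN·m at a=4/3 m (b=L-a=8/3):
  R_A = 0 kN
  M_A = -M₀ = -13 kN·m
Superposition: R_A = 16 kN, M_A = 19 kN·m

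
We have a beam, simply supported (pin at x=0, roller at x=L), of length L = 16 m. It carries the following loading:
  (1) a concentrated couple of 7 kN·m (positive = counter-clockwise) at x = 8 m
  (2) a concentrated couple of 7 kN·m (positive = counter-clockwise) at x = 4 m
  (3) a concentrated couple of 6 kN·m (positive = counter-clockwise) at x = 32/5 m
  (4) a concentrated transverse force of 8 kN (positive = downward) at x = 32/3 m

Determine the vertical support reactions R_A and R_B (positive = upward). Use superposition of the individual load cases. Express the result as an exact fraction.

Load 1 — applied couple M₀=7 kN·m at a=8 m (b=L-a=8):
  R_A = M₀/L = 7/16 kN
  R_B = -M₀/L = -7/16 kN
Load 2 — applied couple M₀=7 kN·m at a=4 m (b=L-a=12):
  R_A = M₀/L = 7/16 kN
  R_B = -M₀/L = -7/16 kN
Load 3 — applied couple M₀=6 kN·m at a=32/5 m (b=L-a=48/5):
  R_A = M₀/L = 6/16 = 3/8 kN
  R_B = -M₀/L = -6/16 = -3/8 kN
Load 4 — point force P=8 kN at a=32/3 m (b=L-a=16/3):
  R_A = Pb/L = 8·(16/3)/16 = 8/3 kN
  R_B = Pa/L = 8·(32/3)/16 = 16/3 kN
Superposition: R_A = 47/12 kN, R_B = 49/12 kN

R_A = 47/12 kN, R_B = 49/12 kN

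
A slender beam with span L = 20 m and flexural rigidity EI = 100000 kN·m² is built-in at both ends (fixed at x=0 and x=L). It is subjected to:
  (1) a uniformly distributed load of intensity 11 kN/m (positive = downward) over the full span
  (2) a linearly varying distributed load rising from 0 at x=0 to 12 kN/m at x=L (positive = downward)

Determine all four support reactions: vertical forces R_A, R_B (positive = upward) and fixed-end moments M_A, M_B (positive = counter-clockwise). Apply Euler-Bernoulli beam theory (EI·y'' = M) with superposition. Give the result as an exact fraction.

R_A = 146 kN, M_A = 1580/3 kN·m, R_B = 194 kN, M_B = -1820/3 kN·m

Load 1 — uniform load w=11 kN/m over full span:
  R_A = wL/2 = 11·20/2 = 110 kN
  M_A = wL²/12 = 11·20²/12 = 1100/3 kN·m
  R_B = wL/2 = 11·20/2 = 110 kN
  M_B = -wL²/12 = -11·20²/12 = -1100/3 kN·m
Load 2 — triangular load w₀=12 kN/m (0→w₀ over full span):
  R_A = 3w₀L/20 = 3·12·20/20 = 36 kN
  M_A = w₀L²/30 = 12·20²/30 = 160 kN·m
  R_B = 7w₀L/20 = 7·12·20/20 = 84 kN
  M_B = -w₀L²/20 = -12·20²/20 = -240 kN·m
Superposition: R_A = 146 kN, M_A = 1580/3 kN·m, R_B = 194 kN, M_B = -1820/3 kN·m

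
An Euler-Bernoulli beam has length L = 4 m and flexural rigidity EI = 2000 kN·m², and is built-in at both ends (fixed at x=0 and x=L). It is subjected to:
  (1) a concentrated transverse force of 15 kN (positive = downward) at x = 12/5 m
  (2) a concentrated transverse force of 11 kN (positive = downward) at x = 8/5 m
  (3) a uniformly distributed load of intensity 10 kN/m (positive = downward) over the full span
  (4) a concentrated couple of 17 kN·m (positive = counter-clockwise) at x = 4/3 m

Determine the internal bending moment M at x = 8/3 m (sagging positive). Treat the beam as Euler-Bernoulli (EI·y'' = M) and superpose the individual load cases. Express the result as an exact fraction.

Load 1 — point force P=15 kN at a=12/5 m (b=L-a=8/5):
  M_1 = Pa²(a+3b)(L-x)/L³ - Pa²b/L²  [x>a] = 15·(12/5)²·((12/5)+3·(8/5))·(4-(8/3))/4³ - 15·(12/5)²·(8/5)/4² = 108/25 kN·m
Load 2 — point force P=11 kN at a=8/5 m (b=L-a=12/5):
  M_2 = Pa²(a+3b)(L-x)/L³ - Pa²b/L²  [x>a] = 11·(8/5)²·((8/5)+3·(12/5))·(4-(8/3))/4³ - 11·(8/5)²·(12/5)/4² = 352/375 kN·m
Load 3 — uniform load w=10 kN/m over full span:
  M_3 = wLx/2 - wL²/12 - wx²/2 = 10·4·(8/3)/2 - 10·4²/12 - 10·(8/3)²/2 = 40/9 kN·m
Load 4 — applied couple M₀=17 kN·m at a=4/3 m (b=L-a=8/3):
  M_4 = R_Ax - M_A - M₀  [x>a] with R_A=17/3, M_A=0 = (17/3)·(8/3) - 0 - 17 = -17/9 kN·m
Superposition: M = Σ M_i = 8791/1125 kN·m ≈ 7.814222 kN·m

M(8/3) = 8791/1125 kN·m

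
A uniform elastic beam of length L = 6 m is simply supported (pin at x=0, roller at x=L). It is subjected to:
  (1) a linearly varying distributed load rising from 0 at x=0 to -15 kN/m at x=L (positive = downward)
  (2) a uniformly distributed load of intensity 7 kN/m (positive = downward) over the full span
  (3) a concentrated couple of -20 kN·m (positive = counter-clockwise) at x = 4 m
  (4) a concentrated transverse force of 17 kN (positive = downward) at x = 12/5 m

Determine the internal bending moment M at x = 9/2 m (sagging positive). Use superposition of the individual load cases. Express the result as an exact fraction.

Load 1 — triangular load w₀=-15 kN/m (0→w₀ over full span):
  M_1 = w₀Lx/6 - w₀x³/(6L) = (-15)·6·(9/2)/6 - (-15)·(9/2)³/(6·6) = -945/32 kN·m
Load 2 — uniform load w=7 kN/m over full span:
  M_2 = wx(L-x)/2 = 7·(9/2)·(6-(9/2))/2 = 189/8 kN·m
Load 3 — applied couple M₀=-20 kN·m at a=4 m (b=L-a=2):
  M_3 = M₀x/L - M₀  [x>a] = (-20)·(9/2)/6 - (-20) = 5 kN·m
Load 4 — point force P=17 kN at a=12/5 m (b=L-a=18/5):
  M_4 = Pa(L-x)/L  [x>a] = 17·(12/5)·(6-(9/2))/6 = 51/5 kN·m
Superposition: M = Σ M_i = 1487/160 kN·m ≈ 9.293750 kN·m

M(9/2) = 1487/160 kN·m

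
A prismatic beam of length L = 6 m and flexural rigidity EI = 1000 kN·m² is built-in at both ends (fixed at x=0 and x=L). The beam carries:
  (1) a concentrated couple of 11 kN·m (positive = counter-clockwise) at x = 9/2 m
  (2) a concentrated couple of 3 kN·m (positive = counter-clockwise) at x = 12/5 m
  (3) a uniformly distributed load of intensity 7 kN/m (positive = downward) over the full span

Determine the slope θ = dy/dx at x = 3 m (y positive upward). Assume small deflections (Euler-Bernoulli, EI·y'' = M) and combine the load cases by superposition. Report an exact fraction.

θ(3) = -537/800000 rad

Load 1 — applied couple M₀=11 kN·m at a=9/2 m (b=L-a=3/2):
  θ_1 = (R_Ax²/2 - M_Ax)/EI  [x≤a] with R_A=33/16, M_A=55/16 = ((33/16)·3²/2 - (55/16)·3)/1000 = -33/32000 rad
Load 2 — applied couple M₀=3 kN·m at a=12/5 m (b=L-a=18/5):
  θ_2 = (R_Ax²/2 - M_Ax - M₀(x-a))/EI  [x>a] with R_A=18/25, M_A=9/25 = ((18/25)·3²/2 - (9/25)·3 - 3·(3-(12/5)))/1000 = 9/25000 rad
Load 3 — uniform load w=7 kN/m over full span:
  θ_3 = -wx(L-x)(L-2x)/(12EI) = -7·3·(6-3)·(6-2·3)/(12·1000) = 0 rad
Superposition: θ = Σ θ_i = -537/800000 rad ≈ -0.000671 rad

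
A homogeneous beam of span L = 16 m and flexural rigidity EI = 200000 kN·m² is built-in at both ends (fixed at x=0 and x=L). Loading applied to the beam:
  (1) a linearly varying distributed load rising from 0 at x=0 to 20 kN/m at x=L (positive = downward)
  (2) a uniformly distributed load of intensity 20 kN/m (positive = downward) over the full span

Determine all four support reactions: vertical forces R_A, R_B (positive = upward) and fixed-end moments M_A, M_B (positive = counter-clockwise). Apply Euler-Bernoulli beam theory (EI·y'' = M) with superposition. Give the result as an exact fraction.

R_A = 208 kN, M_A = 1792/3 kN·m, R_B = 272 kN, M_B = -2048/3 kN·m

Load 1 — triangular load w₀=20 kN/m (0→w₀ over full span):
  R_A = 3w₀L/20 = 3·20·16/20 = 48 kN
  M_A = w₀L²/30 = 20·16²/30 = 512/3 kN·m
  R_B = 7w₀L/20 = 7·20·16/20 = 112 kN
  M_B = -w₀L²/20 = -20·16²/20 = -256 kN·m
Load 2 — uniform load w=20 kN/m over full span:
  R_A = wL/2 = 20·16/2 = 160 kN
  M_A = wL²/12 = 20·16²/12 = 1280/3 kN·m
  R_B = wL/2 = 20·16/2 = 160 kN
  M_B = -wL²/12 = -20·16²/12 = -1280/3 kN·m
Superposition: R_A = 208 kN, M_A = 1792/3 kN·m, R_B = 272 kN, M_B = -2048/3 kN·m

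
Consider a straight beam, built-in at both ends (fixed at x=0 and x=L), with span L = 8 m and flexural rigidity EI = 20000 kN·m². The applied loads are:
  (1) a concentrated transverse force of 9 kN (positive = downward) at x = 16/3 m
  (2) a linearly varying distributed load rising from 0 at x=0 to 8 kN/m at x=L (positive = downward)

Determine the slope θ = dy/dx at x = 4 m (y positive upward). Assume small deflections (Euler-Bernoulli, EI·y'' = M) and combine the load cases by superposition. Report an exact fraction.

Load 1 — point force P=9 kN at a=16/3 m (b=L-a=8/3):
  θ_1 = -Pb²x(2aL-(3a+b)x)/(2L³EI)  [x≤a] = -9·(8/3)²·4·(2·(16/3)·8-(3·(16/3)+(8/3))·4)/(2·8³·20000) = -1/7500 rad
Load 2 — triangular load w₀=8 kN/m (0→w₀ over full span):
  θ_2 = -w₀(2x(L-x)(L-2x)(x+2L)+x²(L-x)²)/(120LEI) = -8·(2·4·(8-4)·(8-2·4)·(4+2·8)+4²·(8-4)²)/(120·8·20000) = -1/9375 rad
Superposition: θ = Σ θ_i = -3/12500 rad ≈ -0.000240 rad

θ(4) = -3/12500 rad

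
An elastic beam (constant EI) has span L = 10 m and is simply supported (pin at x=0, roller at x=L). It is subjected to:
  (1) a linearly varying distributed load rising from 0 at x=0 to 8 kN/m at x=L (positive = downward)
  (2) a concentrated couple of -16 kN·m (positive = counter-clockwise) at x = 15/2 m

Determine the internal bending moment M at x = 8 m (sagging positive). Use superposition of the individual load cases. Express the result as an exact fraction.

M(8) = 208/5 kN·m

Load 1 — triangular load w₀=8 kN/m (0→w₀ over full span):
  M_1 = w₀Lx/6 - w₀x³/(6L) = 8·10·8/6 - 8·8³/(6·10) = 192/5 kN·m
Load 2 — applied couple M₀=-16 kN·m at a=15/2 m (b=L-a=5/2):
  M_2 = M₀x/L - M₀  [x>a] = (-16)·8/10 - (-16) = 16/5 kN·m
Superposition: M = Σ M_i = 208/5 kN·m ≈ 41.600000 kN·m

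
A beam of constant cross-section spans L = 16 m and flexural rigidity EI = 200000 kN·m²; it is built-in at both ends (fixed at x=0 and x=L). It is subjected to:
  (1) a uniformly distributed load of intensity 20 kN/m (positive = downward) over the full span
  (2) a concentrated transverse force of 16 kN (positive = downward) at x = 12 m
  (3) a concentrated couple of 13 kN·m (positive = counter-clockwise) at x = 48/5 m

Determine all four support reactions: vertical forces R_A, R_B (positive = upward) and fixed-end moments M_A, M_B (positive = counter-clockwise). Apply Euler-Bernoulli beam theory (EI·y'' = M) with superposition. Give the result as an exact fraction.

Load 1 — uniform load w=20 kN/m over full span:
  R_A = wL/2 = 20·16/2 = 160 kN
  M_A = wL²/12 = 20·16²/12 = 1280/3 kN·m
  R_B = wL/2 = 20·16/2 = 160 kN
  M_B = -wL²/12 = -20·16²/12 = -1280/3 kN·m
Load 2 — point force P=16 kN at a=12 m (b=L-a=4):
  R_A = Pb²(3a+b)/L³ = 16·4²·(3·12+4)/16³ = 5/2 kN
  M_A = Pab²/L² = 16·12·4²/16² = 12 kN·m
  R_B = Pa²(a+3b)/L³ = 16·12²·(12+3·4)/16³ = 27/2 kN
  M_B = -Pa²b/L² = -16·12²·4/16² = -36 kN·m
Load 3 — applied couple M₀=13 kN·m at a=48/5 m (b=L-a=32/5):
  R_A = 6M₀ab/L³ = 6·13·(48/5)·(32/5)/16³ = 117/100 kN
  M_A = M₀b(2a-b)/L² = 13·(32/5)·(2·(48/5)-(32/5))/16² = 104/25 kN·m
  R_B = -6M₀ab/L³ = -6·13·(48/5)·(32/5)/16³ = -117/100 kN
  M_B = M₀a(2b-a)/L² = 13·(48/5)·(2·(32/5)-(48/5))/16² = 39/25 kN·m
Superposition: R_A = 16367/100 kN, M_A = 33212/75 kN·m, R_B = 17233/100 kN, M_B = -34583/75 kN·m

R_A = 16367/100 kN, M_A = 33212/75 kN·m, R_B = 17233/100 kN, M_B = -34583/75 kN·m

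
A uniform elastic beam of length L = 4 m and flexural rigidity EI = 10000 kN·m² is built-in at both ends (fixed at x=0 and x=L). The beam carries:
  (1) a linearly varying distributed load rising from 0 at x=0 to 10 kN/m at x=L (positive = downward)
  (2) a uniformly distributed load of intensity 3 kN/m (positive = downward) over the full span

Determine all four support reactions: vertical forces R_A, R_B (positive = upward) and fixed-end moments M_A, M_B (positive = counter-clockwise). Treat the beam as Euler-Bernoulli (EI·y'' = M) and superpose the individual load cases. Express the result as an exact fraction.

R_A = 12 kN, M_A = 28/3 kN·m, R_B = 20 kN, M_B = -12 kN·m

Load 1 — triangular load w₀=10 kN/m (0→w₀ over full span):
  R_A = 3w₀L/20 = 3·10·4/20 = 6 kN
  M_A = w₀L²/30 = 10·4²/30 = 16/3 kN·m
  R_B = 7w₀L/20 = 7·10·4/20 = 14 kN
  M_B = -w₀L²/20 = -10·4²/20 = -8 kN·m
Load 2 — uniform load w=3 kN/m over full span:
  R_A = wL/2 = 3·4/2 = 6 kN
  M_A = wL²/12 = 3·4²/12 = 4 kN·m
  R_B = wL/2 = 3·4/2 = 6 kN
  M_B = -wL²/12 = -3·4²/12 = -4 kN·m
Superposition: R_A = 12 kN, M_A = 28/3 kN·m, R_B = 20 kN, M_B = -12 kN·m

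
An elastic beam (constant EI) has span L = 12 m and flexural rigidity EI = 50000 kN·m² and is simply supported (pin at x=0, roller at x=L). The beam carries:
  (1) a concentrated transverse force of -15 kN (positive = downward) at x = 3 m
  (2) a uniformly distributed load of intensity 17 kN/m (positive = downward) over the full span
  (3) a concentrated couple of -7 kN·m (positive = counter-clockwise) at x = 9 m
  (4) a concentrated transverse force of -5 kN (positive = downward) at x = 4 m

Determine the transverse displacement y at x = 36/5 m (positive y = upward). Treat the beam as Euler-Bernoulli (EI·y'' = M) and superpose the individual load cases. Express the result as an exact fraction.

y(36/5) = -14436413/187500000 m

Load 1 — point force P=-15 kN at a=3 m (b=L-a=9):
  y_1 = -Pa(L-x)(2Lx-a²-x²)/(6LEI)  [x>a] = -(-15)·3·(12-(36/5))·(2·12·(36/5)-3²-(36/5)²)/(6·12·50000) = 8397/1250000 m
Load 2 — uniform load w=17 kN/m over full span:
  y_2 = -wx(L³-2Lx²+x³)/(24EI) = -17·(36/5)·(12³-2·12·(36/5)²+(36/5)³)/(24·50000) = -170748/1953125 m
Load 3 — applied couple M₀=-7 kN·m at a=9 m (b=L-a=3):
  y_3 = (M₀x³/(6L)+C₁x)/EI  [x≤a] with C₁=M₀(3b²-L²)/(6L)=91/8 = ((-7)·(36/5)³/(6·12)+(91/8)·(36/5))/50000 = 11403/12500000 m
Load 4 — point force P=-5 kN at a=4 m (b=L-a=8):
  y_4 = -Pa(L-x)(2Lx-a²-x²)/(6LEI)  [x>a] = -(-5)·4·(12-(36/5))·(2·12·(36/5)-4²-(36/5)²)/(6·12·50000) = 656/234375 m
Superposition: y = Σ y_i = -14436413/187500000 m ≈ -0.076994 m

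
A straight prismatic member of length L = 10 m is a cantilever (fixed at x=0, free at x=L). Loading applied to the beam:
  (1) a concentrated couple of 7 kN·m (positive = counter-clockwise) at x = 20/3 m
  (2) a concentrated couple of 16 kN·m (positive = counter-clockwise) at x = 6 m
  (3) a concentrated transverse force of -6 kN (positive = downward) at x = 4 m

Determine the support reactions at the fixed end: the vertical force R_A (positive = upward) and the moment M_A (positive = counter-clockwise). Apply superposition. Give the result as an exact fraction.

Load 1 — applied couple M₀=7 kN·m at a=20/3 m (b=L-a=10/3):
  R_A = 0 kN
  M_A = -M₀ = -7 kN·m
Load 2 — applied couple M₀=16 kN·m at a=6 m (b=L-a=4):
  R_A = 0 kN
  M_A = -M₀ = -16 kN·m
Load 3 — point force P=-6 kN at a=4 m (b=L-a=6):
  R_A = P = (-6) = -6 kN
  M_A = Pa = (-6)·4 = -24 kN·m
Superposition: R_A = -6 kN, M_A = -47 kN·m

R_A = -6 kN, M_A = -47 kN·m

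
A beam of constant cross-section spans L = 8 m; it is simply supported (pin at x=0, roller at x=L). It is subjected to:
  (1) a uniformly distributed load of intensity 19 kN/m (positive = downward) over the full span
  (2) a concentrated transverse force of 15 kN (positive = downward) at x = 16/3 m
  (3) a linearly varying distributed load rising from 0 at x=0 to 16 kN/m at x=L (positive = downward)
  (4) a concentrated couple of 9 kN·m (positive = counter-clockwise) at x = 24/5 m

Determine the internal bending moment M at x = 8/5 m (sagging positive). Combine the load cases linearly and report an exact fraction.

M(8/5) = 17481/125 kN·m

Load 1 — uniform load w=19 kN/m over full span:
  M_1 = wx(L-x)/2 = 19·(8/5)·(8-(8/5))/2 = 2432/25 kN·m
Load 2 — point force P=15 kN at a=16/3 m (b=L-a=8/3):
  M_2 = Pbx/L  [x≤a] = 15·(8/3)·(8/5)/8 = 8 kN·m
Load 3 — triangular load w₀=16 kN/m (0→w₀ over full span):
  M_3 = w₀Lx/6 - w₀x³/(6L) = 16·8·(8/5)/6 - 16·(8/5)³/(6·8) = 4096/125 kN·m
Load 4 — applied couple M₀=9 kN·m at a=24/5 m (b=L-a=16/5):
  M_4 = M₀x/L  [x≤a] = 9·(8/5)/8 = 9/5 kN·m
Superposition: M = Σ M_i = 17481/125 kN·m ≈ 139.848000 kN·m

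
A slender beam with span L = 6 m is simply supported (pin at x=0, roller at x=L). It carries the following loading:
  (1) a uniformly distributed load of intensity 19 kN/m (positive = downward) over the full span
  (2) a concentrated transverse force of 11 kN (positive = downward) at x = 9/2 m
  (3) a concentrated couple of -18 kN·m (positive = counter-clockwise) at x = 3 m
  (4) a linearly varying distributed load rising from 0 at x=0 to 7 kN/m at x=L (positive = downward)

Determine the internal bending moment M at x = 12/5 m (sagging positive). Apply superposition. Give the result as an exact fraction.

M(12/5) = 11949/125 kN·m

Load 1 — uniform load w=19 kN/m over full span:
  M_1 = wx(L-x)/2 = 19·(12/5)·(6-(12/5))/2 = 2052/25 kN·m
Load 2 — point force P=11 kN at a=9/2 m (b=L-a=3/2):
  M_2 = Pbx/L  [x≤a] = 11·(3/2)·(12/5)/6 = 33/5 kN·m
Load 3 — applied couple M₀=-18 kN·m at a=3 m (b=L-a=3):
  M_3 = M₀x/L  [x≤a] = (-18)·(12/5)/6 = -36/5 kN·m
Load 4 — triangular load w₀=7 kN/m (0→w₀ over full span):
  M_4 = w₀Lx/6 - w₀x³/(6L) = 7·6·(12/5)/6 - 7·(12/5)³/(6·6) = 1764/125 kN·m
Superposition: M = Σ M_i = 11949/125 kN·m ≈ 95.592000 kN·m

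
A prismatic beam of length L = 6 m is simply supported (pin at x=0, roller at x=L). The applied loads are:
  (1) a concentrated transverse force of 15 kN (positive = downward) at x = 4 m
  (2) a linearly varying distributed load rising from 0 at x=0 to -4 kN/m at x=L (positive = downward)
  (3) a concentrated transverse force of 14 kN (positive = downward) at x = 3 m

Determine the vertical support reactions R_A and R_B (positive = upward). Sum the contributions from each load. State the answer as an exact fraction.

R_A = 8 kN, R_B = 9 kN

Load 1 — point force P=15 kN at a=4 m (b=L-a=2):
  R_A = Pb/L = 15·2/6 = 5 kN
  R_B = Pa/L = 15·4/6 = 10 kN
Load 2 — triangular load w₀=-4 kN/m (0→w₀ over full span):
  R_A = w₀L/6 = (-4)·6/6 = -4 kN
  R_B = w₀L/3 = (-4)·6/3 = -8 kN
Load 3 — point force P=14 kN at a=3 m (b=L-a=3):
  R_A = Pb/L = 14·3/6 = 7 kN
  R_B = Pa/L = 14·3/6 = 7 kN
Superposition: R_A = 8 kN, R_B = 9 kN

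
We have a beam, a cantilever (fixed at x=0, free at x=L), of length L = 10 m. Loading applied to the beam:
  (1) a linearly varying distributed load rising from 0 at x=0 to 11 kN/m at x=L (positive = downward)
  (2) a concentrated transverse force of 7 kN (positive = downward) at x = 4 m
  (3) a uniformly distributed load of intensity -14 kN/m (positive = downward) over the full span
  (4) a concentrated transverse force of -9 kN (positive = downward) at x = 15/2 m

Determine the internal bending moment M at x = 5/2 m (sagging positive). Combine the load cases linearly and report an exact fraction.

Load 1 — triangular load w₀=11 kN/m (0→w₀ over full span):
  M_1 = w₀Lx/2 - w₀L²/3 - w₀x³/(6L) = 11·10·(5/2)/2 - 11·10²/3 - 11·(5/2)³/(6·10) = -7425/32 kN·m
Load 2 — point force P=7 kN at a=4 m (b=L-a=6):
  M_2 = -P(a-x)  [x≤a] = -7·(4-(5/2)) = -21/2 kN·m
Load 3 — uniform load w=-14 kN/m over full span:
  M_3 = -w(L-x)²/2 = -(-14)·(10-(5/2))²/2 = 1575/4 kN·m
Load 4 — point force P=-9 kN at a=15/2 m (b=L-a=5/2):
  M_4 = -P(a-x)  [x≤a] = -(-9)·((15/2)-(5/2)) = 45 kN·m
Superposition: M = Σ M_i = 6279/32 kN·m ≈ 196.218750 kN·m

M(5/2) = 6279/32 kN·m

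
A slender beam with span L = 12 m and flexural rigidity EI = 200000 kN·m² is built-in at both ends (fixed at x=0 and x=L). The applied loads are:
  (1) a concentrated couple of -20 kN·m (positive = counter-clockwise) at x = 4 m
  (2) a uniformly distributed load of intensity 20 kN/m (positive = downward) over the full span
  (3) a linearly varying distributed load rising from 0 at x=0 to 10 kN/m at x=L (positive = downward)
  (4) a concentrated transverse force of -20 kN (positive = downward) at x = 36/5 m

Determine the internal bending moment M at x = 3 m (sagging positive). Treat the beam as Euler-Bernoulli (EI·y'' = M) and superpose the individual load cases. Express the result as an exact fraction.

M(3) = 8251/300 kN·m

Load 1 — applied couple M₀=-20 kN·m at a=4 m (b=L-a=8):
  M_1 = R_Ax - M_A  [x≤a] with R_A=-20/9, M_A=0 = (-20/9)·3 - 0 = -20/3 kN·m
Load 2 — uniform load w=20 kN/m over full span:
  M_2 = wLx/2 - wL²/12 - wx²/2 = 20·12·3/2 - 20·12²/12 - 20·3²/2 = 30 kN·m
Load 3 — triangular load w₀=10 kN/m (0→w₀ over full span):
  M_3 = 3w₀Lx/20 - w₀L²/30 - w₀x³/(6L) = 3·10·12·3/20 - 10·12²/30 - 10·3³/(6·12) = 9/4 kN·m
Load 4 — point force P=-20 kN at a=36/5 m (b=L-a=24/5):
  M_4 = Pb²(3a+b)x/L³ - Pab²/L²  [x≤a] = (-20)·(24/5)²·(3·(36/5)+(24/5))·3/12³ - (-20)·(36/5)·(24/5)²/12² = 48/25 kN·m
Superposition: M = Σ M_i = 8251/300 kN·m ≈ 27.503333 kN·m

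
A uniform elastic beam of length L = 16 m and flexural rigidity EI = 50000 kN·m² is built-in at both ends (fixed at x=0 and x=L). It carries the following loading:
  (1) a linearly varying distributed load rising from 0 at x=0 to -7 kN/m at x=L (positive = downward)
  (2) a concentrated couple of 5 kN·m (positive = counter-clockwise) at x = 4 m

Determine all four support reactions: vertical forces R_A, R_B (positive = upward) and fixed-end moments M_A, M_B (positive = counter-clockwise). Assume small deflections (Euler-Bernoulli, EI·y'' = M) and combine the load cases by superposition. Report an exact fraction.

R_A = -10527/640 kN, M_A = -14561/240 kN·m, R_B = -25313/640 kN, M_B = 7293/80 kN·m

Load 1 — triangular load w₀=-7 kN/m (0→w₀ over full span):
  R_A = 3w₀L/20 = 3·(-7)·16/20 = -84/5 kN
  M_A = w₀L²/30 = (-7)·16²/30 = -896/15 kN·m
  R_B = 7w₀L/20 = 7·(-7)·16/20 = -196/5 kN
  M_B = -w₀L²/20 = -(-7)·16²/20 = 448/5 kN·m
Load 2 — applied couple M₀=5 kN·m at a=4 m (b=L-a=12):
  R_A = 6M₀ab/L³ = 6·5·4·12/16³ = 45/128 kN
  M_A = M₀b(2a-b)/L² = 5·12·(2·4-12)/16² = -15/16 kN·m
  R_B = -6M₀ab/L³ = -6·5·4·12/16³ = -45/128 kN
  M_B = M₀a(2b-a)/L² = 5·4·(2·12-4)/16² = 25/16 kN·m
Superposition: R_A = -10527/640 kN, M_A = -14561/240 kN·m, R_B = -25313/640 kN, M_B = 7293/80 kN·m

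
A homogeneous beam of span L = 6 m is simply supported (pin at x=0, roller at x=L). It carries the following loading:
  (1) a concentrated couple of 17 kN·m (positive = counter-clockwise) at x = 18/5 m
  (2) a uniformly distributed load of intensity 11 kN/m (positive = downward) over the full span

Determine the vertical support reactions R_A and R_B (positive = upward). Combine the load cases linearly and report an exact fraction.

R_A = 215/6 kN, R_B = 181/6 kN

Load 1 — applied couple M₀=17 kN·m at a=18/5 m (b=L-a=12/5):
  R_A = M₀/L = 17/6 kN
  R_B = -M₀/L = -17/6 kN
Load 2 — uniform load w=11 kN/m over full span:
  R_A = wL/2 = 11·6/2 = 33 kN
  R_B = wL/2 = 11·6/2 = 33 kN
Superposition: R_A = 215/6 kN, R_B = 181/6 kN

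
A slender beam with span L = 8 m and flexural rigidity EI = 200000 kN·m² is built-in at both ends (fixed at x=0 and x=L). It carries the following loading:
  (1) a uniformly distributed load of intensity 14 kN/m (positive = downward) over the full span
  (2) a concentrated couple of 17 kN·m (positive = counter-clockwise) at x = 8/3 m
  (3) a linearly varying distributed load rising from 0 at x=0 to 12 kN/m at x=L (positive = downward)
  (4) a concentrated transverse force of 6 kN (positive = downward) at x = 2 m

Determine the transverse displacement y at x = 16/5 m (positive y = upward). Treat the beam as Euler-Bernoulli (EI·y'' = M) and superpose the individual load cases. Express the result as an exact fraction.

y(16/5) = -370767/390625000 m

Load 1 — uniform load w=14 kN/m over full span:
  y_1 = -wx²(L-x)²/(24EI) = -14·(16/5)²·(8-(16/5))²/(24·200000) = -1344/1953125 m
Load 2 — applied couple M₀=17 kN·m at a=8/3 m (b=L-a=16/3):
  y_2 = (R_Ax³/6 - M_Ax²/2 - M₀(x-a)²/2)/EI  [x>a] with R_A=17/6, M_A=0 = ((17/6)·(16/5)³/6 - 0·(16/5)²/2 - 17·((16/5)-(8/3))²/2)/200000 = 51/781250 m
Load 3 — triangular load w₀=12 kN/m (0→w₀ over full span):
  y_3 = -w₀x²(L-x)²(x+2L)/(120LEI) = -12·(16/5)²·(8-(16/5))²·((16/5)+2·8)/(120·8·200000) = -13824/48828125 m
Load 4 — point force P=6 kN at a=2 m (b=L-a=6):
  y_4 = -Pa²(L-x)²(3bL-(3b+a)(L-x))/(6L³EI)  [x>a] = -6·2²·(8-(16/5))²·(3·6·8-(3·6+2)·(8-(16/5)))/(6·8³·200000) = -27/625000 m
Superposition: y = Σ y_i = -370767/390625000 m ≈ -0.000949 m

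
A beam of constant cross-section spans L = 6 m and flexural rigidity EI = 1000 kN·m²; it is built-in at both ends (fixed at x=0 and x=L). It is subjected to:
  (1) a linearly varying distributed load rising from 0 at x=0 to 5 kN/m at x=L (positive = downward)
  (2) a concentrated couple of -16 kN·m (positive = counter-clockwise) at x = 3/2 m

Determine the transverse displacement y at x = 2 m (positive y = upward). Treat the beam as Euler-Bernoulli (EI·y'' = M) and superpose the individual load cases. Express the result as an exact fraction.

Load 1 — triangular load w₀=5 kN/m (0→w₀ over full span):
  y_1 = -w₀x²(L-x)²(x+2L)/(120LEI) = -5·2²·(6-2)²·(2+2·6)/(120·6·1000) = -7/1125 m
Load 2 — applied couple M₀=-16 kN·m at a=3/2 m (b=L-a=9/2):
  y_2 = (R_Ax³/6 - M_Ax²/2 - M₀(x-a)²/2)/EI  [x>a] with R_A=-3, M_A=3 = ((-3)·2³/6 - 3·2²/2 - (-16)·(2-(3/2))²/2)/1000 = -1/125 m
Superposition: y = Σ y_i = -16/1125 m ≈ -0.014222 m

y(2) = -16/1125 m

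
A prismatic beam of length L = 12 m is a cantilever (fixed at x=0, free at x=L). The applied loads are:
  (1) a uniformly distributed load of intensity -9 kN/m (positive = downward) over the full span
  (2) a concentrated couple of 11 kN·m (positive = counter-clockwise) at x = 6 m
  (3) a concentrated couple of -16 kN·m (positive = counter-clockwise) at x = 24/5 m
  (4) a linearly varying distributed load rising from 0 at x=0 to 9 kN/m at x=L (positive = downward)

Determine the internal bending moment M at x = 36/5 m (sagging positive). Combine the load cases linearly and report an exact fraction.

Load 1 — uniform load w=-9 kN/m over full span:
  M_1 = -w(L-x)²/2 = -(-9)·(12-(36/5))²/2 = 2592/25 kN·m
Load 2 — applied couple M₀=11 kN·m at a=6 m (b=L-a=6):
  M_2 = 0  [x>a] = 0 kN·m
Load 3 — applied couple M₀=-16 kN·m at a=24/5 m (b=L-a=36/5):
  M_3 = 0  [x>a] = 0 kN·m
Load 4 — triangular load w₀=9 kN/m (0→w₀ over full span):
  M_4 = w₀Lx/2 - w₀L²/3 - w₀x³/(6L) = 9·12·(36/5)/2 - 9·12²/3 - 9·(36/5)³/(6·12) = -11232/125 kN·m
Superposition: M = Σ M_i = 1728/125 kN·m ≈ 13.824000 kN·m

M(36/5) = 1728/125 kN·m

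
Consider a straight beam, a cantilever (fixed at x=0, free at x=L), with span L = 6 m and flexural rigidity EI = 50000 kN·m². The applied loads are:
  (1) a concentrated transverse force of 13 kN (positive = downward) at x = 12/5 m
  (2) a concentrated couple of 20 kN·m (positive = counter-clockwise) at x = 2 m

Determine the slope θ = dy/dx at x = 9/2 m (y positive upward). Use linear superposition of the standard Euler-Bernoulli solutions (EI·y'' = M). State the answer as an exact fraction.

θ(9/2) = 4/78125 rad

Load 1 — point force P=13 kN at a=12/5 m (b=L-a=18/5):
  θ_1 = -Pa²/(2EI)  [x>a] = -13·(12/5)²/(2·50000) = -117/156250 rad
Load 2 — applied couple M₀=20 kN·m at a=2 m (b=L-a=4):
  θ_2 = M₀a/EI  [x>a] = 20·2/50000 = 1/1250 rad
Superposition: θ = Σ θ_i = 4/78125 rad ≈ 0.000051 rad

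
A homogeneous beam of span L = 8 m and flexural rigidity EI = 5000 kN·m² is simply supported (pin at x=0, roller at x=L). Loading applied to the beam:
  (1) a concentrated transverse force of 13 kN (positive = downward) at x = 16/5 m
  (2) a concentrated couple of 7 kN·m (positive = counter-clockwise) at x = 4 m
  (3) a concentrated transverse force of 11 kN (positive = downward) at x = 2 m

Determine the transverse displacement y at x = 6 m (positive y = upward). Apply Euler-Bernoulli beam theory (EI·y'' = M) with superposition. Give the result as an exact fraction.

y(6) = -33521/1250000 m

Load 1 — point force P=13 kN at a=16/5 m (b=L-a=24/5):
  y_1 = -Pa(L-x)(2Lx-a²-x²)/(6LEI)  [x>a] = -13·(16/5)·(8-6)·(2·8·6-(16/5)²-6²)/(6·8·5000) = -4043/234375 m
Load 2 — applied couple M₀=7 kN·m at a=4 m (b=L-a=4):
  y_2 = (M₀x³/(6L)-M₀(x-a)²/2+C₁x)/EI  [x>a] with C₁=M₀(3b²-L²)/(6L)=-7/3 = (7·6³/(6·8)-7·(6-4)²/2+(-7/3)·6)/5000 = 7/10000 m
Load 3 — point force P=11 kN at a=2 m (b=L-a=6):
  y_3 = -Pa(L-x)(2Lx-a²-x²)/(6LEI)  [x>a] = -11·2·(8-6)·(2·8·6-2²-6²)/(6·8·5000) = -77/7500 m
Superposition: y = Σ y_i = -33521/1250000 m ≈ -0.026817 m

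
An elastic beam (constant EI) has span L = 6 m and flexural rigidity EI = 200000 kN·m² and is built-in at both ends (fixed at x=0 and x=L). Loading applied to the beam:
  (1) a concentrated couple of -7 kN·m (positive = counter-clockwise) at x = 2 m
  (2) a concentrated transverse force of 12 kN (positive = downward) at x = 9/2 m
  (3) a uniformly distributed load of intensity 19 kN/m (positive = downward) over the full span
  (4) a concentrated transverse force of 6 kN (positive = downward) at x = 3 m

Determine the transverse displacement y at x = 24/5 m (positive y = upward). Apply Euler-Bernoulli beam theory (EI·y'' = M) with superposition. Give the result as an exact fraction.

Load 1 — applied couple M₀=-7 kN·m at a=2 m (b=L-a=4):
  y_1 = (R_Ax³/6 - M_Ax²/2 - M₀(x-a)²/2)/EI  [x>a] with R_A=-14/9, M_A=0 = ((-14/9)·(24/5)³/6 - 0·(24/5)²/2 - (-7)·((24/5)-2)²/2)/200000 = -77/12500000 m
Load 2 — point force P=12 kN at a=9/2 m (b=L-a=3/2):
  y_2 = -Pa²(L-x)²(3bL-(3b+a)(L-x))/(6L³EI)  [x>a] = -12·(9/2)²·(6-(24/5))²·(3·(3/2)·6-(3·(3/2)+(9/2))·(6-(24/5)))/(6·6³·200000) = -2187/100000000 m
Load 3 — uniform load w=19 kN/m over full span:
  y_3 = -wx²(L-x)²/(24EI) = -19·(24/5)²·(6-(24/5))²/(24·200000) = -513/3906250 m
Load 4 — point force P=6 kN at a=3 m (b=L-a=3):
  y_4 = -Pa²(L-x)²(3bL-(3b+a)(L-x))/(6L³EI)  [x>a] = -6·3²·(6-(24/5))²·(3·3·6-(3·3+3)·(6-(24/5)))/(6·6³·200000) = -297/25000000 m
Superposition: y = Σ y_i = -85619/500000000 m ≈ -0.000171 m

y(24/5) = -85619/500000000 m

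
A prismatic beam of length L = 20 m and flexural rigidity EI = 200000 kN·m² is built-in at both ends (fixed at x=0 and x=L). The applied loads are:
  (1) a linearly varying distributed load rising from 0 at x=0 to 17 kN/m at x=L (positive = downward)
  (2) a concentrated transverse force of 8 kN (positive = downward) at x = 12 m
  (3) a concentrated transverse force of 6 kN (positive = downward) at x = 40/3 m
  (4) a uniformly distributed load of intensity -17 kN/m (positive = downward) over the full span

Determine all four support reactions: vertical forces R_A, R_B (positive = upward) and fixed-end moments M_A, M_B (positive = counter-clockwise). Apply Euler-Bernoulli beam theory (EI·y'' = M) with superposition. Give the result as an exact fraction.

R_A = -128957/1125 kN, M_A = -71044/225 kN·m, R_B = -46543/1125 kN, M_B = 41816/225 kN·m

Load 1 — triangular load w₀=17 kN/m (0→w₀ over full span):
  R_A = 3w₀L/20 = 3·17·20/20 = 51 kN
  M_A = w₀L²/30 = 17·20²/30 = 680/3 kN·m
  R_B = 7w₀L/20 = 7·17·20/20 = 119 kN
  M_B = -w₀L²/20 = -17·20²/20 = -340 kN·m
Load 2 — point force P=8 kN at a=12 m (b=L-a=8):
  R_A = Pb²(3a+b)/L³ = 8·8²·(3·12+8)/20³ = 352/125 kN
  M_A = Pab²/L² = 8·12·8²/20² = 384/25 kN·m
  R_B = Pa²(a+3b)/L³ = 8·12²·(12+3·8)/20³ = 648/125 kN
  M_B = -Pa²b/L² = -8·12²·8/20² = -576/25 kN·m
Load 3 — point force P=6 kN at a=40/3 m (b=L-a=20/3):
  R_A = Pb²(3a+b)/L³ = 6·(20/3)²·(3·(40/3)+(20/3))/20³ = 14/9 kN
  M_A = Pab²/L² = 6·(40/3)·(20/3)²/20² = 80/9 kN·m
  R_B = Pa²(a+3b)/L³ = 6·(40/3)²·((40/3)+3·(20/3))/20³ = 40/9 kN
  M_B = -Pa²b/L² = -6·(40/3)²·(20/3)/20² = -160/9 kN·m
Load 4 — uniform load w=-17 kN/m over full span:
  R_A = wL/2 = (-17)·20/2 = -170 kN
  M_A = wL²/12 = (-17)·20²/12 = -1700/3 kN·m
  R_B = wL/2 = (-17)·20/2 = -170 kN
  M_B = -wL²/12 = -(-17)·20²/12 = 1700/3 kN·m
Superposition: R_A = -128957/1125 kN, M_A = -71044/225 kN·m, R_B = -46543/1125 kN, M_B = 41816/225 kN·m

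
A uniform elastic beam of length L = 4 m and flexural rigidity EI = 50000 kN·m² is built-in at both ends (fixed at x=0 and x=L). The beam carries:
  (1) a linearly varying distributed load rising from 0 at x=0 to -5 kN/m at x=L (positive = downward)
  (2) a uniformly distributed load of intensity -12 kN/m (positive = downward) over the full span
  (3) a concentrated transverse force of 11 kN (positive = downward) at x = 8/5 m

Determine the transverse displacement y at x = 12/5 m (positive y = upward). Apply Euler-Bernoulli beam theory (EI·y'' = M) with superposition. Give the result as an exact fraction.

Load 1 — triangular load w₀=-5 kN/m (0→w₀ over full span):
  y_1 = -w₀x²(L-x)²(x+2L)/(120LEI) = -(-5)·(12/5)²·(4-(12/5))²·((12/5)+2·4)/(120·4·50000) = 312/9765625 m
Load 2 — uniform load w=-12 kN/m over full span:
  y_2 = -wx²(L-x)²/(24EI) = -(-12)·(12/5)²·(4-(12/5))²/(24·50000) = 288/1953125 m
Load 3 — point force P=11 kN at a=8/5 m (b=L-a=12/5):
  y_3 = -Pa²(L-x)²(3bL-(3b+a)(L-x))/(6L³EI)  [x>a] = -11·(8/5)²·(4-(12/5))²·(3·(12/5)·4-(3·(12/5)+(8/5))·(4-(12/5)))/(6·4³·50000) = -8096/146484375 m
Superposition: y = Σ y_i = 18184/146484375 m ≈ 0.000124 m

y(12/5) = 18184/146484375 m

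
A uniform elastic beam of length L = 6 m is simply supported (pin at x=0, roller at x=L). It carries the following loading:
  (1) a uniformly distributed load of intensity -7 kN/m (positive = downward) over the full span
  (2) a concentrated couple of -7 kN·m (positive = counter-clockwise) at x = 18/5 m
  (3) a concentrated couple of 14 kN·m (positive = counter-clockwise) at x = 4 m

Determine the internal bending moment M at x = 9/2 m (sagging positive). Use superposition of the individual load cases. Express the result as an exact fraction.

M(9/2) = -203/8 kN·m

Load 1 — uniform load w=-7 kN/m over full span:
  M_1 = wx(L-x)/2 = (-7)·(9/2)·(6-(9/2))/2 = -189/8 kN·m
Load 2 — applied couple M₀=-7 kN·m at a=18/5 m (b=L-a=12/5):
  M_2 = M₀x/L - M₀  [x>a] = (-7)·(9/2)/6 - (-7) = 7/4 kN·m
Load 3 — applied couple M₀=14 kN·m at a=4 m (b=L-a=2):
  M_3 = M₀x/L - M₀  [x>a] = 14·(9/2)/6 - 14 = -7/2 kN·m
Superposition: M = Σ M_i = -203/8 kN·m ≈ -25.375000 kN·m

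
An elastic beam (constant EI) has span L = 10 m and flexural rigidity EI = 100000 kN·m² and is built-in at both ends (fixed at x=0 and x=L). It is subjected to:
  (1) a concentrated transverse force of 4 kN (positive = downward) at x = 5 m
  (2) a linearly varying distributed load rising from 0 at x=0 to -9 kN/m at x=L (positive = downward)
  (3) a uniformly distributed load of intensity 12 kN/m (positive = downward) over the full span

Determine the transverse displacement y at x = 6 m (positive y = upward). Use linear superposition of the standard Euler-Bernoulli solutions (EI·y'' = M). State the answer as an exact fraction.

y(6) = -911/468750 m

Load 1 — point force P=4 kN at a=5 m (b=L-a=5):
  y_1 = -Pa²(L-x)²(3bL-(3b+a)(L-x))/(6L³EI)  [x>a] = -4·5²·(10-6)²·(3·5·10-(3·5+5)·(10-6))/(6·10³·100000) = -7/37500 m
Load 2 — triangular load w₀=-9 kN/m (0→w₀ over full span):
  y_2 = -w₀x²(L-x)²(x+2L)/(120LEI) = -(-9)·6²·(10-6)²·(6+2·10)/(120·10·100000) = 351/312500 m
Load 3 — uniform load w=12 kN/m over full span:
  y_3 = -wx²(L-x)²/(24EI) = -12·6²·(10-6)²/(24·100000) = -9/3125 m
Superposition: y = Σ y_i = -911/468750 m ≈ -0.001943 m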